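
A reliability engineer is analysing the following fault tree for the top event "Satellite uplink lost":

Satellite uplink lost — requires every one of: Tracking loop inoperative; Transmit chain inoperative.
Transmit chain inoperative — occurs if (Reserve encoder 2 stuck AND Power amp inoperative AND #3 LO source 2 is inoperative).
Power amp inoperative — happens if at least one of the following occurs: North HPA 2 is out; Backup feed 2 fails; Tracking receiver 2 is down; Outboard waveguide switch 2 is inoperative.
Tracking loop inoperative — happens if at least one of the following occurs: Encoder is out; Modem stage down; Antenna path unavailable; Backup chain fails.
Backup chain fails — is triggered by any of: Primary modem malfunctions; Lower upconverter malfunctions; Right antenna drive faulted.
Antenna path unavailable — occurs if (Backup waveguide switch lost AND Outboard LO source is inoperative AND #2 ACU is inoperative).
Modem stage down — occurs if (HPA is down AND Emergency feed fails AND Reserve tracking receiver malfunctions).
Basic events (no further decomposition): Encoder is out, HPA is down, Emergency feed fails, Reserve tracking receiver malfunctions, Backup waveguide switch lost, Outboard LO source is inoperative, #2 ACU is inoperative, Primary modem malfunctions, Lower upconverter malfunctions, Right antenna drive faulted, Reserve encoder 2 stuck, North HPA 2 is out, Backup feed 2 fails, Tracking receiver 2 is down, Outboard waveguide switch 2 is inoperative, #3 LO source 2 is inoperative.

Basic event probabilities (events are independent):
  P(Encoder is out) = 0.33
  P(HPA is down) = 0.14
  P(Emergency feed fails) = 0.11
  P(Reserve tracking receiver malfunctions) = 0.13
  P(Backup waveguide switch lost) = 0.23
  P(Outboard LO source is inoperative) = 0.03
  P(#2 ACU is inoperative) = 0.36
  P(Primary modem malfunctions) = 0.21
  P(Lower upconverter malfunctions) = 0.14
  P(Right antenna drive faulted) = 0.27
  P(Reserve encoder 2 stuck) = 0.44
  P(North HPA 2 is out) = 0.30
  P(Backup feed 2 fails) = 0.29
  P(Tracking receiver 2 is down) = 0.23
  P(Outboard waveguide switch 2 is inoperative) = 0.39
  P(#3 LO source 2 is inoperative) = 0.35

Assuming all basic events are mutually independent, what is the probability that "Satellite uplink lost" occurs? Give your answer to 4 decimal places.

P(Modem stage down) [AND] = 0.14 × 0.11 × 0.13 = 0.002002
P(Antenna path unavailable) [AND] = 0.23 × 0.03 × 0.36 = 0.002484
P(Backup chain fails) [OR] = 1 − (1−0.21) × (1−0.14) × (1−0.27) = 0.504038
P(Tracking loop inoperative) [OR] = 1 − (1−0.33) × (1−0.002002) × (1−0.002484) × (1−0.504038) = 0.669194
P(Power amp inoperative) [OR] = 1 − (1−0.30) × (1−0.29) × (1−0.23) × (1−0.39) = 0.766559
P(Transmit chain inoperative) [AND] = 0.44 × 0.766559 × 0.35 = 0.118050
P(Satellite uplink lost) [AND] = 0.669194 × 0.118050 = 0.078998
Rounded to 4 decimal places: P(Satellite uplink lost) ≈ 0.0790.

0.0790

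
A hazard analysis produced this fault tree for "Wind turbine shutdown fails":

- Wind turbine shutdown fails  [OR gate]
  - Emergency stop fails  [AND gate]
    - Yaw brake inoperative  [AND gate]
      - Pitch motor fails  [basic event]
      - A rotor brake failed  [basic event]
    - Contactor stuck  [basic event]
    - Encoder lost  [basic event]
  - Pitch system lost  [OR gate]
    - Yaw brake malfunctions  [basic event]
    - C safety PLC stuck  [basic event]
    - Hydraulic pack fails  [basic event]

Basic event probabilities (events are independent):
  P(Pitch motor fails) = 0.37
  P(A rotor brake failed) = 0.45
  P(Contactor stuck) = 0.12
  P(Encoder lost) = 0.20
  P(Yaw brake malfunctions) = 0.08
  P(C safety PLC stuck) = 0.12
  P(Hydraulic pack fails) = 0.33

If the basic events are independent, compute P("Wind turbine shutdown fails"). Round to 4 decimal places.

0.4597

P(Yaw brake inoperative) [AND] = 0.37 × 0.45 = 0.166500
P(Emergency stop fails) [AND] = 0.166500 × 0.12 × 0.20 = 0.003996
P(Pitch system lost) [OR] = 1 − (1−0.08) × (1−0.12) × (1−0.33) = 0.457568
P(Wind turbine shutdown fails) [OR] = 1 − (1−0.003996) × (1−0.457568) = 0.459736
Rounded to 4 decimal places: P(Wind turbine shutdown fails) ≈ 0.4597.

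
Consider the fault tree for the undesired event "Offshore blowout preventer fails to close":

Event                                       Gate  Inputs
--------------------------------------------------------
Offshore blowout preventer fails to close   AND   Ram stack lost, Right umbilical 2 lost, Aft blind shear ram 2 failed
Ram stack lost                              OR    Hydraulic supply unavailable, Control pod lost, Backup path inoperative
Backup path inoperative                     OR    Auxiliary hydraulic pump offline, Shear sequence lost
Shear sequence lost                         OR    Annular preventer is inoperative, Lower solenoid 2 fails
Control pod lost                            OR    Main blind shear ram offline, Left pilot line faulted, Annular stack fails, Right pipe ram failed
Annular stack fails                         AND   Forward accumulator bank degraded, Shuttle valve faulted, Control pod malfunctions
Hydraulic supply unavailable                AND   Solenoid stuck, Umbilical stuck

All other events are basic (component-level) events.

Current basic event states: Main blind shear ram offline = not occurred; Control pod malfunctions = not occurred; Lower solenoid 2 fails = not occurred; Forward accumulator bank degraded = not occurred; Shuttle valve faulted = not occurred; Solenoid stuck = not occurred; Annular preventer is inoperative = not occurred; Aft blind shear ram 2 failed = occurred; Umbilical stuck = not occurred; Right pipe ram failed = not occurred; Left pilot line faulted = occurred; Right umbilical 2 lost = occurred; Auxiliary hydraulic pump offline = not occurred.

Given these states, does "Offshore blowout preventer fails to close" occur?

Hydraulic supply unavailable [AND]: Solenoid stuck=not, Umbilical stuck=not → not all inputs occur → does not occur.
Annular stack fails [AND]: Forward accumulator bank degraded=not, Shuttle valve faulted=not, Control pod malfunctions=not → not all inputs occur → does not occur.
Control pod lost [OR]: Main blind shear ram offline=not, Left pilot line faulted=occurs, Annular stack fails=not, Right pipe ram failed=not → at least one input occurs → occurs.
Shear sequence lost [OR]: Annular preventer is inoperative=not, Lower solenoid 2 fails=not → no input occurs → does not occur.
Backup path inoperative [OR]: Auxiliary hydraulic pump offline=not, Shear sequence lost=not → no input occurs → does not occur.
Ram stack lost [OR]: Hydraulic supply unavailable=not, Control pod lost=occurs, Backup path inoperative=not → at least one input occurs → occurs.
Offshore blowout preventer fails to close [AND]: Ram stack lost=occurs, Right umbilical 2 lost=occurs, Aft blind shear ram 2 failed=occurs → all inputs occur → occurs.

Yes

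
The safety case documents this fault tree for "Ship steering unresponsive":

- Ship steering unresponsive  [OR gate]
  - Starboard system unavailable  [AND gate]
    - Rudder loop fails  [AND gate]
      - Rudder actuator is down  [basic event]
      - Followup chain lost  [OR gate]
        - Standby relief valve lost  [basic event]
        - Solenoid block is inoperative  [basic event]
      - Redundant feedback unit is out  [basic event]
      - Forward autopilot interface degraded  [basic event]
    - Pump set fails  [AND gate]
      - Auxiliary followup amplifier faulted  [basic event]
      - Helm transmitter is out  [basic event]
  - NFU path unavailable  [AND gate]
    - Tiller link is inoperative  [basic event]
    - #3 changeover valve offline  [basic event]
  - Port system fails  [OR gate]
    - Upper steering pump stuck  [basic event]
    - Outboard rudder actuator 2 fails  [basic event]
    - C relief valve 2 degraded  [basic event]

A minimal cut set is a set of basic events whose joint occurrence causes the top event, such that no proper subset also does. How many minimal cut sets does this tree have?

Followup chain lost [OR]: union of children's cut sets → 2 cut set(s).
Rudder loop fails [AND]: one cut set from each child combined → 1 × 2 × 1 × 1 = 2 cut set(s).
Pump set fails [AND]: one cut set from each child combined → 1 × 1 = 1 cut set(s).
Starboard system unavailable [AND]: one cut set from each child combined → 2 × 1 = 2 cut set(s).
NFU path unavailable [AND]: one cut set from each child combined → 1 × 1 = 1 cut set(s).
Port system fails [OR]: union of children's cut sets → 3 cut set(s).
Ship steering unresponsive [OR]: union of children's cut sets → 6 cut set(s).
Minimal cut sets: {Auxiliary followup amplifier faulted, Forward autopilot interface degraded, Helm transmitter is out, Redundant feedback unit is out, Rudder actuator is down, Standby relief valve lost}; {Auxiliary followup amplifier faulted, Forward autopilot interface degraded, Helm transmitter is out, Redundant feedback unit is out, Rudder actuator is down, Solenoid block is inoperative}; {#3 changeover valve offline, Tiller link is inoperative}; {Upper steering pump stuck}; {Outboard rudder actuator 2 fails}; {C relief valve 2 degraded}.

6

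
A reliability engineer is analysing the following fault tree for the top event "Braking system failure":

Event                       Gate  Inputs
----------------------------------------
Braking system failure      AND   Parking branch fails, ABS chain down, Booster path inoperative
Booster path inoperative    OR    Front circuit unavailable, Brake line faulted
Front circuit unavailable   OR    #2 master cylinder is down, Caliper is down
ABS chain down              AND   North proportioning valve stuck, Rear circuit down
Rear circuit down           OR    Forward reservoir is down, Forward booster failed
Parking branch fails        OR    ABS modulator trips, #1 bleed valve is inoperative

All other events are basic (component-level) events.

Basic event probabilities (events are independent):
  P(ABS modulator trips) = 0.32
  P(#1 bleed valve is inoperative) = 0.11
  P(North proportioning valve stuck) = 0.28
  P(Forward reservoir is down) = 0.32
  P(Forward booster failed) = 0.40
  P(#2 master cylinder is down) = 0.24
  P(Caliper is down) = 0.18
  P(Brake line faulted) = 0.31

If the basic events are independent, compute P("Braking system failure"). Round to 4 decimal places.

P(Parking branch fails) [OR] = 1 − (1−0.32) × (1−0.11) = 0.394800
P(Rear circuit down) [OR] = 1 − (1−0.32) × (1−0.40) = 0.592000
P(ABS chain down) [AND] = 0.28 × 0.592000 = 0.165760
P(Front circuit unavailable) [OR] = 1 − (1−0.24) × (1−0.18) = 0.376800
P(Booster path inoperative) [OR] = 1 − (1−0.376800) × (1−0.31) = 0.569992
P(Braking system failure) [AND] = 0.394800 × 0.165760 × 0.569992 = 0.037301
Rounded to 4 decimal places: P(Braking system failure) ≈ 0.0373.

0.0373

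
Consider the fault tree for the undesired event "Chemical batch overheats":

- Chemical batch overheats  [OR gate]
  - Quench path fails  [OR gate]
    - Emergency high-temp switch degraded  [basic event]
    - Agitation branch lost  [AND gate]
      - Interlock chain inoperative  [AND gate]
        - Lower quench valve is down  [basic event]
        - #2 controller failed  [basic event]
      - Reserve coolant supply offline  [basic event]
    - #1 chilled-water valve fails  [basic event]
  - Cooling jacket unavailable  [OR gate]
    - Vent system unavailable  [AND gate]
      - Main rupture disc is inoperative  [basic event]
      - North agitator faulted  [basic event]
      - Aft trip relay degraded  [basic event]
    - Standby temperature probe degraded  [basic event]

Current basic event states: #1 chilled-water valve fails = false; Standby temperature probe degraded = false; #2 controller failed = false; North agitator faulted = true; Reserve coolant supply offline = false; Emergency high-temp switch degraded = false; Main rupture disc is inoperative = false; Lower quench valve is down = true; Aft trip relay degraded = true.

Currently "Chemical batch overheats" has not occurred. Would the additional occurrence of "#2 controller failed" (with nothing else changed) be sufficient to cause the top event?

Counterfactual: set "#2 controller failed" to occurred.
Interlock chain inoperative [AND]: Lower quench valve is down=occurs, #2 controller failed=occurs → all inputs occur → occurs.
Agitation branch lost [AND]: Interlock chain inoperative=occurs, Reserve coolant supply offline=not → not all inputs occur → does not occur.
Quench path fails [OR]: Emergency high-temp switch degraded=not, Agitation branch lost=not, #1 chilled-water valve fails=not → no input occurs → does not occur.
Vent system unavailable [AND]: Main rupture disc is inoperative=not, North agitator faulted=occurs, Aft trip relay degraded=occurs → not all inputs occur → does not occur.
Cooling jacket unavailable [OR]: Vent system unavailable=not, Standby temperature probe degraded=not → no input occurs → does not occur.
Chemical batch overheats [OR]: Quench path fails=not, Cooling jacket unavailable=not → no input occurs → does not occur.

No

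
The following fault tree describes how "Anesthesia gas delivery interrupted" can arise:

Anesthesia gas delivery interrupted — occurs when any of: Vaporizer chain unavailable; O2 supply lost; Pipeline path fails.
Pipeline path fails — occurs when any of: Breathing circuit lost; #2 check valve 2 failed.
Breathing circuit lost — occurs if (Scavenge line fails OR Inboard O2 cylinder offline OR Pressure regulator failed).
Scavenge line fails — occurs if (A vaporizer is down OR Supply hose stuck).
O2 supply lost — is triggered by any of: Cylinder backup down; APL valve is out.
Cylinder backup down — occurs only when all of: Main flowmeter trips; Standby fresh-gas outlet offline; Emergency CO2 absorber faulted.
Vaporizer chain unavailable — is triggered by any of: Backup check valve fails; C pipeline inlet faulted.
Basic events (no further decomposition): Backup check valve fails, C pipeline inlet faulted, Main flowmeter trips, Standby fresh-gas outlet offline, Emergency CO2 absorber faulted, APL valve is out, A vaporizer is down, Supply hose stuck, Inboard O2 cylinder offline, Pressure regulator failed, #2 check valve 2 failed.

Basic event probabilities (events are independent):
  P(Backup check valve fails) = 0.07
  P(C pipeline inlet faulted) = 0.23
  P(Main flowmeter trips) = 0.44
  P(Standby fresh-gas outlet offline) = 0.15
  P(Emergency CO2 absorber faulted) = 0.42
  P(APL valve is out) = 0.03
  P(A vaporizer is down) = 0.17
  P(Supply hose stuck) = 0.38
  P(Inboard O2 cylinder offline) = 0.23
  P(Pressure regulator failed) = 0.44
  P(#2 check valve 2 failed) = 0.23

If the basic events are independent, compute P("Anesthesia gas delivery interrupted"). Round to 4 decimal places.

0.8846

P(Vaporizer chain unavailable) [OR] = 1 − (1−0.07) × (1−0.23) = 0.283900
P(Cylinder backup down) [AND] = 0.44 × 0.15 × 0.42 = 0.027720
P(O2 supply lost) [OR] = 1 − (1−0.027720) × (1−0.03) = 0.056888
P(Scavenge line fails) [OR] = 1 − (1−0.17) × (1−0.38) = 0.485400
P(Breathing circuit lost) [OR] = 1 − (1−0.485400) × (1−0.23) × (1−0.44) = 0.778104
P(Pipeline path fails) [OR] = 1 − (1−0.778104) × (1−0.23) = 0.829140
P(Anesthesia gas delivery interrupted) [OR] = 1 − (1−0.283900) × (1−0.056888) × (1−0.829140) = 0.884608
Rounded to 4 decimal places: P(Anesthesia gas delivery interrupted) ≈ 0.8846.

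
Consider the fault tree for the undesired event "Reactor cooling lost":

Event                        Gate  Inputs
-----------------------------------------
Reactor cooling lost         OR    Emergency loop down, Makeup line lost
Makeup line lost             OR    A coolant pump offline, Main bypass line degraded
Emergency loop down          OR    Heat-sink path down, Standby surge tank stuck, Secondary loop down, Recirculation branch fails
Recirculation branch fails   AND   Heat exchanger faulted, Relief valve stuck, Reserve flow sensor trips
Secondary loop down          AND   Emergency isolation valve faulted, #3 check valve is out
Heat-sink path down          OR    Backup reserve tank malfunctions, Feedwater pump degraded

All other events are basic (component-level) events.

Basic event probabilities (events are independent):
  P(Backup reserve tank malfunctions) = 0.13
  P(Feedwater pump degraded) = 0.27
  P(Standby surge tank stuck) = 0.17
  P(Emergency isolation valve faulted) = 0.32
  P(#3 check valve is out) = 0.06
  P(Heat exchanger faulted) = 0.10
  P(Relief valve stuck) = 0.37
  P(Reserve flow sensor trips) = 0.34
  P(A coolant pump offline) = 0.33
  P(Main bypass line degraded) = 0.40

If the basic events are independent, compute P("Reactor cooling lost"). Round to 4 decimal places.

0.7948

P(Heat-sink path down) [OR] = 1 − (1−0.13) × (1−0.27) = 0.364900
P(Secondary loop down) [AND] = 0.32 × 0.06 = 0.019200
P(Recirculation branch fails) [AND] = 0.10 × 0.37 × 0.34 = 0.012580
P(Emergency loop down) [OR] = 1 − (1−0.364900) × (1−0.17) × (1−0.019200) × (1−0.012580) = 0.489492
P(Makeup line lost) [OR] = 1 − (1−0.33) × (1−0.40) = 0.598000
P(Reactor cooling lost) [OR] = 1 − (1−0.489492) × (1−0.598000) = 0.794776
Rounded to 4 decimal places: P(Reactor cooling lost) ≈ 0.7948.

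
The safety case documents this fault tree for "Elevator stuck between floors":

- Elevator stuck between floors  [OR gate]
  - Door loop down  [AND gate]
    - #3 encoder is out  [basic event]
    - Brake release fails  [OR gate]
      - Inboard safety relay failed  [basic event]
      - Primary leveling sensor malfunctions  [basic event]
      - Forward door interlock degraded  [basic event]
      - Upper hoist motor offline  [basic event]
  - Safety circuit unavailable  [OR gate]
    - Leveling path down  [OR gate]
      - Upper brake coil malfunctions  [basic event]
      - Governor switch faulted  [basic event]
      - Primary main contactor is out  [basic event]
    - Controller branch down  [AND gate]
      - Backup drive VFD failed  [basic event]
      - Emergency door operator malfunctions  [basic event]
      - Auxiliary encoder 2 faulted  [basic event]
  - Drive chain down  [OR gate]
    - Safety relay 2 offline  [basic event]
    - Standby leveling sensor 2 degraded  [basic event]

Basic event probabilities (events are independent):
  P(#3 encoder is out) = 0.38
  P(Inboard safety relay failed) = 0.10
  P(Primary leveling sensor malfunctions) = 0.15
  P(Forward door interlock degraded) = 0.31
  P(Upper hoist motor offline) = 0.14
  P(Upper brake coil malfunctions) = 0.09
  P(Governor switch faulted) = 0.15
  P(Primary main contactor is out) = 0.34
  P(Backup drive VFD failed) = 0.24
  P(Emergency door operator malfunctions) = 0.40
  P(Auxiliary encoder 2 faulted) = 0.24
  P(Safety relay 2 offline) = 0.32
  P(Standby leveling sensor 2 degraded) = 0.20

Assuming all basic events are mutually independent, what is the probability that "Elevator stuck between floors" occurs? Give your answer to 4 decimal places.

P(Brake release fails) [OR] = 1 − (1−0.10) × (1−0.15) × (1−0.31) × (1−0.14) = 0.546049
P(Door loop down) [AND] = 0.38 × 0.546049 = 0.207499
P(Leveling path down) [OR] = 1 − (1−0.09) × (1−0.15) × (1−0.34) = 0.489490
P(Controller branch down) [AND] = 0.24 × 0.40 × 0.24 = 0.023040
P(Safety circuit unavailable) [OR] = 1 − (1−0.489490) × (1−0.023040) = 0.501252
P(Drive chain down) [OR] = 1 − (1−0.32) × (1−0.20) = 0.456000
P(Elevator stuck between floors) [OR] = 1 − (1−0.207499) × (1−0.501252) × (1−0.456000) = 0.784979
Rounded to 4 decimal places: P(Elevator stuck between floors) ≈ 0.7850.

0.7850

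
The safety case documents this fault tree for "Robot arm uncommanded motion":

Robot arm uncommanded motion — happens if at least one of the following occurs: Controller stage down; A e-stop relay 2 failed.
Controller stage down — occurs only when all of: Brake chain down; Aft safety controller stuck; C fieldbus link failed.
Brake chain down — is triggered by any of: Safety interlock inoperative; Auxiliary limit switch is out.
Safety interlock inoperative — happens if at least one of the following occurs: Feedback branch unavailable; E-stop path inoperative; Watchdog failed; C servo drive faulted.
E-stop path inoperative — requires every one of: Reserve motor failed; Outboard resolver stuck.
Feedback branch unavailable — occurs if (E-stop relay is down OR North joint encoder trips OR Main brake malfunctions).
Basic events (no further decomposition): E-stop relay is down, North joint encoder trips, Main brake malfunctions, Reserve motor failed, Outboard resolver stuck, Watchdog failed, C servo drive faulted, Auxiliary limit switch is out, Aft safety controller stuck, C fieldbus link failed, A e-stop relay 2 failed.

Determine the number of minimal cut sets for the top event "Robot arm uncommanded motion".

Feedback branch unavailable [OR]: union of children's cut sets → 3 cut set(s).
E-stop path inoperative [AND]: one cut set from each child combined → 1 × 1 = 1 cut set(s).
Safety interlock inoperative [OR]: union of children's cut sets → 6 cut set(s).
Brake chain down [OR]: union of children's cut sets → 7 cut set(s).
Controller stage down [AND]: one cut set from each child combined → 7 × 1 × 1 = 7 cut set(s).
Robot arm uncommanded motion [OR]: union of children's cut sets → 8 cut set(s).
Minimal cut sets: {Aft safety controller stuck, C fieldbus link failed, E-stop relay is down}; {Aft safety controller stuck, C fieldbus link failed, North joint encoder trips}; {Aft safety controller stuck, C fieldbus link failed, Main brake malfunctions}; {Aft safety controller stuck, C fieldbus link failed, Outboard resolver stuck, Reserve motor failed}; {Aft safety controller stuck, C fieldbus link failed, Watchdog failed}; {Aft safety controller stuck, C fieldbus link failed, C servo drive faulted}; {Aft safety controller stuck, Auxiliary limit switch is out, C fieldbus link failed}; {A e-stop relay 2 failed}.

8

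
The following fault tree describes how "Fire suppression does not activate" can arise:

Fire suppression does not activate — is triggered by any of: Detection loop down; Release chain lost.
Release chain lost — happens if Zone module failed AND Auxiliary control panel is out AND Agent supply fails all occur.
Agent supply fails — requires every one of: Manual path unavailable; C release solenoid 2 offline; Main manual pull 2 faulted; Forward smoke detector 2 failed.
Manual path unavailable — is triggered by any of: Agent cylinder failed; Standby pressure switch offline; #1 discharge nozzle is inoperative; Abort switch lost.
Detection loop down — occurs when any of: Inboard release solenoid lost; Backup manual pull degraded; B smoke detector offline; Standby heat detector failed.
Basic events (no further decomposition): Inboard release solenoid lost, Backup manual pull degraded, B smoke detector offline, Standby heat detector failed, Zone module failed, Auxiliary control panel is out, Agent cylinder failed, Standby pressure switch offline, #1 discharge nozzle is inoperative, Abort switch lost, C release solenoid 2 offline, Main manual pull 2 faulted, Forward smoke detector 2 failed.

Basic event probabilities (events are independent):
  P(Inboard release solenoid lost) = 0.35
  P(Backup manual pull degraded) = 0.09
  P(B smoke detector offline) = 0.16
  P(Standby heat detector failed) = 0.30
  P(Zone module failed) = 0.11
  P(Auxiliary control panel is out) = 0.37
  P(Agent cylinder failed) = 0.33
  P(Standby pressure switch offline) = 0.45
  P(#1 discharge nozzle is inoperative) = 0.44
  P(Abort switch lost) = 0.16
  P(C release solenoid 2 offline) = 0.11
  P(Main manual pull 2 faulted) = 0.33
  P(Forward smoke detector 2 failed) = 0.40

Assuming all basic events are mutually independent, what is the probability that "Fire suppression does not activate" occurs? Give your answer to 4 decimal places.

0.6524

P(Detection loop down) [OR] = 1 − (1−0.35) × (1−0.09) × (1−0.16) × (1−0.30) = 0.652198
P(Manual path unavailable) [OR] = 1 − (1−0.33) × (1−0.45) × (1−0.44) × (1−0.16) = 0.826658
P(Agent supply fails) [AND] = 0.826658 × 0.11 × 0.33 × 0.40 = 0.012003
P(Release chain lost) [AND] = 0.11 × 0.37 × 0.012003 = 0.000489
P(Fire suppression does not activate) [OR] = 1 − (1−0.652198) × (1−0.000489) = 0.652368
Rounded to 4 decimal places: P(Fire suppression does not activate) ≈ 0.6524.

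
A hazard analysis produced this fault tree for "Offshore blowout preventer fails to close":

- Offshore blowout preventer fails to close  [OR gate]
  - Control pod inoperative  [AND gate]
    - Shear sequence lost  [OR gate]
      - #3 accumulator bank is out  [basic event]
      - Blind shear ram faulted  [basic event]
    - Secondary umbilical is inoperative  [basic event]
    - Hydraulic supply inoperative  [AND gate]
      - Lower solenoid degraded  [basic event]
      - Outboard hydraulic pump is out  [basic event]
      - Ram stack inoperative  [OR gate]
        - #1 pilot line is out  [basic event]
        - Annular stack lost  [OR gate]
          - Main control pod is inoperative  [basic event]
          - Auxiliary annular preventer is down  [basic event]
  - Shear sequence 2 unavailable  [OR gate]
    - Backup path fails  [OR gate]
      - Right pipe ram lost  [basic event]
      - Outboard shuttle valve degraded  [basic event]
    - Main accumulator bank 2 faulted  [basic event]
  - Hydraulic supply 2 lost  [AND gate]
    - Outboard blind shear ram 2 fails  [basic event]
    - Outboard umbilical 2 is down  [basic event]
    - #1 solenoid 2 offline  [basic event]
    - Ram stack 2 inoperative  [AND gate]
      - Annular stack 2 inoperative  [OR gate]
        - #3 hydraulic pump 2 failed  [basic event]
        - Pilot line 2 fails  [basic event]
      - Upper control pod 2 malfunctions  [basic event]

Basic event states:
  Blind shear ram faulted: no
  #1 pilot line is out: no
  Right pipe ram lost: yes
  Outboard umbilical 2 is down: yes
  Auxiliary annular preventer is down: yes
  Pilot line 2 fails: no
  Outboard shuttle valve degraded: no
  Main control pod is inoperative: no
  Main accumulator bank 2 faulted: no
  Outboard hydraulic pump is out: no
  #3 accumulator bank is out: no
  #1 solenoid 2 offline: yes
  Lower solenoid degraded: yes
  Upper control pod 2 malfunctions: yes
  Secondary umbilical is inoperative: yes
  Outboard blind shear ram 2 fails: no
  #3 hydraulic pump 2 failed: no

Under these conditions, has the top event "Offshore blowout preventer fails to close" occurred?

Yes

Shear sequence lost [OR]: #3 accumulator bank is out=not, Blind shear ram faulted=not → no input occurs → does not occur.
Annular stack lost [OR]: Main control pod is inoperative=not, Auxiliary annular preventer is down=occurs → at least one input occurs → occurs.
Ram stack inoperative [OR]: #1 pilot line is out=not, Annular stack lost=occurs → at least one input occurs → occurs.
Hydraulic supply inoperative [AND]: Lower solenoid degraded=occurs, Outboard hydraulic pump is out=not, Ram stack inoperative=occurs → not all inputs occur → does not occur.
Control pod inoperative [AND]: Shear sequence lost=not, Secondary umbilical is inoperative=occurs, Hydraulic supply inoperative=not → not all inputs occur → does not occur.
Backup path fails [OR]: Right pipe ram lost=occurs, Outboard shuttle valve degraded=not → at least one input occurs → occurs.
Shear sequence 2 unavailable [OR]: Backup path fails=occurs, Main accumulator bank 2 faulted=not → at least one input occurs → occurs.
Annular stack 2 inoperative [OR]: #3 hydraulic pump 2 failed=not, Pilot line 2 fails=not → no input occurs → does not occur.
Ram stack 2 inoperative [AND]: Annular stack 2 inoperative=not, Upper control pod 2 malfunctions=occurs → not all inputs occur → does not occur.
Hydraulic supply 2 lost [AND]: Outboard blind shear ram 2 fails=not, Outboard umbilical 2 is down=occurs, #1 solenoid 2 offline=occurs, Ram stack 2 inoperative=not → not all inputs occur → does not occur.
Offshore blowout preventer fails to close [OR]: Control pod inoperative=not, Shear sequence 2 unavailable=occurs, Hydraulic supply 2 lost=not → at least one input occurs → occurs.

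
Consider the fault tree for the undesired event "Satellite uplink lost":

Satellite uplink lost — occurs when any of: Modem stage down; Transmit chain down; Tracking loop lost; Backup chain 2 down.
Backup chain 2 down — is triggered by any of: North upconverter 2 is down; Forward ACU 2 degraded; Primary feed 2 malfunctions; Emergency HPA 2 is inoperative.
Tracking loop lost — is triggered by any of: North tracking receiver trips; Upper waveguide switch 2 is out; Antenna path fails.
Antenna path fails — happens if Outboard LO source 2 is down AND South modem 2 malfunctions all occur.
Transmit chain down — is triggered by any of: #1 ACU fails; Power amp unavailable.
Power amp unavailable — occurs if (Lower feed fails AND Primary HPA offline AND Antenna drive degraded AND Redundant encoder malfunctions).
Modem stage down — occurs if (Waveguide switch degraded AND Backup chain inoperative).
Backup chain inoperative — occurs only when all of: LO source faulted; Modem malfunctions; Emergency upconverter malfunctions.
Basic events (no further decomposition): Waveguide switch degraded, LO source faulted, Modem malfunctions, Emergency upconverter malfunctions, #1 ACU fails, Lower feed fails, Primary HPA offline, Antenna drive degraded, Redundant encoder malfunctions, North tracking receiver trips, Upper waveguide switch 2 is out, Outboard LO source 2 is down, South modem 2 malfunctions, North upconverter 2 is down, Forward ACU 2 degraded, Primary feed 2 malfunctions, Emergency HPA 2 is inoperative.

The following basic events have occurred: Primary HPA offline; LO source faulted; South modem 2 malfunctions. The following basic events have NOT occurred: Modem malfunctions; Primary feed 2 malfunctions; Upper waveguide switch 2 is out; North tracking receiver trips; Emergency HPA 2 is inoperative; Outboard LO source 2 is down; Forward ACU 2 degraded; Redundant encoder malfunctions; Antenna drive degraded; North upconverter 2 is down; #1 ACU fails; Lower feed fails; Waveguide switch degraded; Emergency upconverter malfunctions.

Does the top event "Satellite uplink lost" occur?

Backup chain inoperative [AND]: LO source faulted=occurs, Modem malfunctions=not, Emergency upconverter malfunctions=not → not all inputs occur → does not occur.
Modem stage down [AND]: Waveguide switch degraded=not, Backup chain inoperative=not → not all inputs occur → does not occur.
Power amp unavailable [AND]: Lower feed fails=not, Primary HPA offline=occurs, Antenna drive degraded=not, Redundant encoder malfunctions=not → not all inputs occur → does not occur.
Transmit chain down [OR]: #1 ACU fails=not, Power amp unavailable=not → no input occurs → does not occur.
Antenna path fails [AND]: Outboard LO source 2 is down=not, South modem 2 malfunctions=occurs → not all inputs occur → does not occur.
Tracking loop lost [OR]: North tracking receiver trips=not, Upper waveguide switch 2 is out=not, Antenna path fails=not → no input occurs → does not occur.
Backup chain 2 down [OR]: North upconverter 2 is down=not, Forward ACU 2 degraded=not, Primary feed 2 malfunctions=not, Emergency HPA 2 is inoperative=not → no input occurs → does not occur.
Satellite uplink lost [OR]: Modem stage down=not, Transmit chain down=not, Tracking loop lost=not, Backup chain 2 down=not → no input occurs → does not occur.

No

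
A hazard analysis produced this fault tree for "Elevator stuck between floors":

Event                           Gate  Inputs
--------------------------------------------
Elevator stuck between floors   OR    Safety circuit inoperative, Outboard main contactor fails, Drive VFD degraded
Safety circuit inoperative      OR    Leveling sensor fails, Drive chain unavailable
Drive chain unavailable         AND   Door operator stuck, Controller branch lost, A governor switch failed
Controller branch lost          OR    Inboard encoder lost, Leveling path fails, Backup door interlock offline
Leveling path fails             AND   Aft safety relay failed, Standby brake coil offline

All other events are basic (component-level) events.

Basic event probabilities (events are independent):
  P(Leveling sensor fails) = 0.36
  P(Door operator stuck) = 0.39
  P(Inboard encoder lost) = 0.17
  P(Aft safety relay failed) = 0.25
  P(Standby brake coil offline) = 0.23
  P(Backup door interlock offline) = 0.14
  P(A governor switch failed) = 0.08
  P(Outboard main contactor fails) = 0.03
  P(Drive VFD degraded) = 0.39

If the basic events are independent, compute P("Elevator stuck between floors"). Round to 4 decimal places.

P(Leveling path fails) [AND] = 0.25 × 0.23 = 0.057500
P(Controller branch lost) [OR] = 1 − (1−0.17) × (1−0.057500) × (1−0.14) = 0.327244
P(Drive chain unavailable) [AND] = 0.39 × 0.327244 × 0.08 = 0.010210
P(Safety circuit inoperative) [OR] = 1 − (1−0.36) × (1−0.010210) = 0.366534
P(Elevator stuck between floors) [OR] = 1 − (1−0.366534) × (1−0.03) × (1−0.39) = 0.625178
Rounded to 4 decimal places: P(Elevator stuck between floors) ≈ 0.6252.

0.6252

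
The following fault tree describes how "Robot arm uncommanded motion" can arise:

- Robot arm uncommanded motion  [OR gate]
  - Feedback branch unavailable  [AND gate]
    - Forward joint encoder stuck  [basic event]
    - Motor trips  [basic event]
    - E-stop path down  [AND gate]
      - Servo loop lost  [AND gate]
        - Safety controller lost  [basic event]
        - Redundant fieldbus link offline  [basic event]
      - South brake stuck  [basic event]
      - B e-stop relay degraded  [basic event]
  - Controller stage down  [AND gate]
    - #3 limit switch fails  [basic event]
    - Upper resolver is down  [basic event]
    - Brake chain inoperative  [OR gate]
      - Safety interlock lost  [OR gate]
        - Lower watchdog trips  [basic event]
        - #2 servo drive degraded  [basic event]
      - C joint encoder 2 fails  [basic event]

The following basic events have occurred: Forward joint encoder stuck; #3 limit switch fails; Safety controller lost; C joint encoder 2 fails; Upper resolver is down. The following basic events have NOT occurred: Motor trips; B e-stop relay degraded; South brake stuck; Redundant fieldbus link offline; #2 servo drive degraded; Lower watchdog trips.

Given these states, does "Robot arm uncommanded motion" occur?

Yes

Servo loop lost [AND]: Safety controller lost=occurs, Redundant fieldbus link offline=not → not all inputs occur → does not occur.
E-stop path down [AND]: Servo loop lost=not, South brake stuck=not, B e-stop relay degraded=not → not all inputs occur → does not occur.
Feedback branch unavailable [AND]: Forward joint encoder stuck=occurs, Motor trips=not, E-stop path down=not → not all inputs occur → does not occur.
Safety interlock lost [OR]: Lower watchdog trips=not, #2 servo drive degraded=not → no input occurs → does not occur.
Brake chain inoperative [OR]: Safety interlock lost=not, C joint encoder 2 fails=occurs → at least one input occurs → occurs.
Controller stage down [AND]: #3 limit switch fails=occurs, Upper resolver is down=occurs, Brake chain inoperative=occurs → all inputs occur → occurs.
Robot arm uncommanded motion [OR]: Feedback branch unavailable=not, Controller stage down=occurs → at least one input occurs → occurs.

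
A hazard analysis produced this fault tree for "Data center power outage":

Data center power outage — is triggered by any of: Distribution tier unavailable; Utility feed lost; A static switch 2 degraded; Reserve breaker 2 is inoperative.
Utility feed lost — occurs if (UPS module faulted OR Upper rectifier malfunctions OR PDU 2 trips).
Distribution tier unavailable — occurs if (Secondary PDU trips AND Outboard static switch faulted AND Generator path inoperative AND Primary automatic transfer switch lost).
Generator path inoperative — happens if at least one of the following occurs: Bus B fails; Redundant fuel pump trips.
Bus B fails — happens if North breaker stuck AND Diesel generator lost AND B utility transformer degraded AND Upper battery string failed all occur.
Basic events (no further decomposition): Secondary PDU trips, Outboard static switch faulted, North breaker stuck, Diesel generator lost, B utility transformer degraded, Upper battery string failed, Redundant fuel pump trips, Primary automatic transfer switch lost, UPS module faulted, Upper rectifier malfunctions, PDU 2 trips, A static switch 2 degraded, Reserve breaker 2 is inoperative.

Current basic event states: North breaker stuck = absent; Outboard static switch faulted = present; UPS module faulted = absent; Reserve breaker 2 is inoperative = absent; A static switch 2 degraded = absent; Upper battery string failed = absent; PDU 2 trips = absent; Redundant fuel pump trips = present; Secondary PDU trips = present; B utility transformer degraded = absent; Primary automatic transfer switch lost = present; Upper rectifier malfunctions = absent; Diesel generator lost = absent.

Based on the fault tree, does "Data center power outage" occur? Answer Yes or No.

Yes

Bus B fails [AND]: North breaker stuck=not, Diesel generator lost=not, B utility transformer degraded=not, Upper battery string failed=not → not all inputs occur → does not occur.
Generator path inoperative [OR]: Bus B fails=not, Redundant fuel pump trips=occurs → at least one input occurs → occurs.
Distribution tier unavailable [AND]: Secondary PDU trips=occurs, Outboard static switch faulted=occurs, Generator path inoperative=occurs, Primary automatic transfer switch lost=occurs → all inputs occur → occurs.
Utility feed lost [OR]: UPS module faulted=not, Upper rectifier malfunctions=not, PDU 2 trips=not → no input occurs → does not occur.
Data center power outage [OR]: Distribution tier unavailable=occurs, Utility feed lost=not, A static switch 2 degraded=not, Reserve breaker 2 is inoperative=not → at least one input occurs → occurs.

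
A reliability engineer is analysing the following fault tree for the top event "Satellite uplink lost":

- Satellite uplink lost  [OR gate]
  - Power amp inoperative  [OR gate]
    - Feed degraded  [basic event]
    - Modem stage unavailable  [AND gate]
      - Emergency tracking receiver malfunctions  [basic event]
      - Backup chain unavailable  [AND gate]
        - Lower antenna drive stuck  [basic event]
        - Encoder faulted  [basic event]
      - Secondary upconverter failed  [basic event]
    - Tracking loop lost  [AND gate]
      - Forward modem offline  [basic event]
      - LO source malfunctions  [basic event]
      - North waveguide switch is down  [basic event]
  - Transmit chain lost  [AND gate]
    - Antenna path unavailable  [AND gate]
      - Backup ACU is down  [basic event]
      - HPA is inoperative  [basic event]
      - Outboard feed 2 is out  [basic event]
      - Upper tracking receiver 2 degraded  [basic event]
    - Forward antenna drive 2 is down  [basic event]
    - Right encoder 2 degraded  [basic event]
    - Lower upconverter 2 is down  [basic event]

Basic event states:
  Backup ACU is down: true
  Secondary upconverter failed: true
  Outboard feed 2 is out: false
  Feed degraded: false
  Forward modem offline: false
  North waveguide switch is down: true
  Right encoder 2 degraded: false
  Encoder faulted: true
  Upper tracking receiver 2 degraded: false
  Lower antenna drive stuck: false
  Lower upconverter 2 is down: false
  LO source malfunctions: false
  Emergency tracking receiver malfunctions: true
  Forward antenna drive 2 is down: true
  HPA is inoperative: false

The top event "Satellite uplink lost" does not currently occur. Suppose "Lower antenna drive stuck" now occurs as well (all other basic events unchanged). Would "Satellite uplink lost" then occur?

Counterfactual: set "Lower antenna drive stuck" to occurred.
Backup chain unavailable [AND]: Lower antenna drive stuck=occurs, Encoder faulted=occurs → all inputs occur → occurs.
Modem stage unavailable [AND]: Emergency tracking receiver malfunctions=occurs, Backup chain unavailable=occurs, Secondary upconverter failed=occurs → all inputs occur → occurs.
Tracking loop lost [AND]: Forward modem offline=not, LO source malfunctions=not, North waveguide switch is down=occurs → not all inputs occur → does not occur.
Power amp inoperative [OR]: Feed degraded=not, Modem stage unavailable=occurs, Tracking loop lost=not → at least one input occurs → occurs.
Antenna path unavailable [AND]: Backup ACU is down=occurs, HPA is inoperative=not, Outboard feed 2 is out=not, Upper tracking receiver 2 degraded=not → not all inputs occur → does not occur.
Transmit chain lost [AND]: Antenna path unavailable=not, Forward antenna drive 2 is down=occurs, Right encoder 2 degraded=not, Lower upconverter 2 is down=not → not all inputs occur → does not occur.
Satellite uplink lost [OR]: Power amp inoperative=occurs, Transmit chain lost=not → at least one input occurs → occurs.

Yes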